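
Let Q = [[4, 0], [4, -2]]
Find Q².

[[16, 0], [8, 4]]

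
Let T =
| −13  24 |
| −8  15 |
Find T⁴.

[[−239, 480], [−160, 321]]

tr T = 2 and det T = −3, so the characteristic polynomial is λ² − (2)λ + (−3) with roots 3 and −1.
Eigenvectors give P = [[−3, 2], [−2, 1]] with P⁻¹ = [[1, −2], [2, −3]], and T = P·diag(3, −1)·P⁻¹.
Then T⁴ = P·diag(81, 1)·P⁻¹ = [[−243, 2], [−162, 1]] · [[1, −2], [2, −3]] = [[−239, 480], [−160, 321]].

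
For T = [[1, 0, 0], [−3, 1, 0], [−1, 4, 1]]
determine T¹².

T = I + N where N = [[0, 0, 0], [−3, 0, 0], [−1, 4, 0]] is strictly lower-triangular, so N³ = 0.
(I + N)¹² = I + 12·N + 66·N² = [[1, 0, 0], [−36, 1, 0], [−804, 48, 1]].

[[1, 0, 0], [−36, 1, 0], [−804, 48, 1]]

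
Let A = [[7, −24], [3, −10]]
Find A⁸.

tr A = −3 and det A = 2, so the characteristic polynomial is λ² − (−3)λ + (2) with roots −2 and −1.
Eigenvectors give P = [[−8, 3], [−3, 1]] with P⁻¹ = [[1, −3], [3, −8]], and A = P·diag(−2, −1)·P⁻¹.
Then A⁸ = P·diag(256, 1)·P⁻¹ = [[−2048, 3], [−768, 1]] · [[1, −3], [3, −8]] = [[−2039, 6120], [−765, 2296]].

[[−2039, 6120], [−765, 2296]]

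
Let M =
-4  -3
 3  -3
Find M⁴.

[[-392, 147], [-147, -441]]

M² = [[7, 21], [-21, 0]]
M³ = [[35, -84], [84, 63]]
M⁴ = [[-392, 147], [-147, -441]]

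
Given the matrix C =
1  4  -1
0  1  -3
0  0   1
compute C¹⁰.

[[1, 40, -550], [0, 1, -30], [0, 0, 1]]

C = I + N where N = [[0, 4, -1], [0, 0, -3], [0, 0, 0]] is strictly upper-triangular, so N³ = 0.
(I + N)¹⁰ = I + 10·N + 45·N² = [[1, 40, -550], [0, 1, -30], [0, 0, 1]].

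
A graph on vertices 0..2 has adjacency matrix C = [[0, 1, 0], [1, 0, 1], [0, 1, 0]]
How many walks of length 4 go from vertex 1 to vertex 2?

0

The number of length-4 walks from vertex 1 to vertex 2 is entry (1,2) of C⁴, where C is the adjacency matrix.
C² = [[1, 0, 1], [0, 2, 0], [1, 0, 1]]
C³ = [[0, 2, 0], [2, 0, 2], [0, 2, 0]]
C⁴ = [[2, 0, 2], [0, 4, 0], [2, 0, 2]]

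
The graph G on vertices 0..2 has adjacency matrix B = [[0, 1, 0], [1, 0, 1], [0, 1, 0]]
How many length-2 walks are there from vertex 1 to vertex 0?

The number of length-2 walks from vertex 1 to vertex 0 is entry (1,0) of B², where B is the adjacency matrix.
B² = [[1, 0, 1], [0, 2, 0], [1, 0, 1]]

0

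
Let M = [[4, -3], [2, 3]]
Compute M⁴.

M² = [[10, -21], [14, 3]]
M³ = [[-2, -93], [62, -33]]
M⁴ = [[-194, -273], [182, -285]]

[[-194, -273], [182, -285]]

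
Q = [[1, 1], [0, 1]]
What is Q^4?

Q = I + N where N = [[0, 1], [0, 0]] is strictly upper-triangular, so N^2 = 0.
(I + N)^4 = I + 4·N = [[1, 4], [0, 1]].

[[1, 4], [0, 1]]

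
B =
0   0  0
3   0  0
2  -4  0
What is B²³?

B is strictly triangular, hence nilpotent: B³ = 0, so B²³ = 0.

[[0, 0, 0], [0, 0, 0], [0, 0, 0]]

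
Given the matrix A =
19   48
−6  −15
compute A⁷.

[[19675, 52464], [−6558, −17487]]

tr A = 4 and det A = 3, so the characteristic polynomial is λ² − (4)λ + (3) with roots 1 and 3.
Eigenvectors give P = [[8, 3], [−3, −1]] with P⁻¹ = [[−1, −3], [3, 8]], and A = P·diag(1, 3)·P⁻¹.
Then A⁷ = P·diag(1, 2187)·P⁻¹ = [[8, 6561], [−3, −2187]] · [[−1, −3], [3, 8]] = [[19675, 52464], [−6558, −17487]].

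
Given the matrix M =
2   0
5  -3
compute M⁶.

tr M = -1 and det M = -6, so the characteristic polynomial is λ² − (-1)λ + (-6) with roots 2 and -3.
Eigenvectors give P = [[1, 0], [1, -1]] with P⁻¹ = [[1, 0], [1, -1]], and M = P·diag(2, -3)·P⁻¹.
Then M⁶ = P·diag(64, 729)·P⁻¹ = [[64, 0], [64, -729]] · [[1, 0], [1, -1]] = [[64, 0], [-665, 729]].

[[64, 0], [-665, 729]]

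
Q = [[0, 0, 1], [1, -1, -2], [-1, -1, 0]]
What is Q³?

[[-1, 1, 1], [0, -6, -5], [0, -2, -3]]

Q² = [[-1, -1, 0], [1, 3, 3], [-1, 1, 1]]
Q³ = [[-1, 1, 1], [0, -6, -5], [0, -2, -3]]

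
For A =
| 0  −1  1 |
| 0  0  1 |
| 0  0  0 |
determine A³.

A is strictly triangular, hence nilpotent: A³ = 0, so A³ = 0.

[[0, 0, 0], [0, 0, 0], [0, 0, 0]]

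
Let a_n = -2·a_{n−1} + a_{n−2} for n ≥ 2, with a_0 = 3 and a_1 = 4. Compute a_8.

-1125

With companion matrix B = [[-2, 1], [1, 0]], [a_n, a_{n−1}]ᵀ = B·[a_{n−1}, a_{n−2}]ᵀ, so [a_8, a_7]ᵀ = B^7·[a_1, a_0]ᵀ.
B^7 = [[-408, 169], [169, -70]], giving [a_8, a_7]ᵀ = [[-1125], [466]].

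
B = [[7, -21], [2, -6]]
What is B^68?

B² = B (a projection; rank 1, trace 1), so B^68 = B.

[[7, -21], [2, -6]]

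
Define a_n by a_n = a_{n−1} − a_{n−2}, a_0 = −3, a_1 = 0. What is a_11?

−3

With companion matrix B = [[1, −1], [1, 0]], [a_n, a_{n−1}]ᵀ = B·[a_{n−1}, a_{n−2}]ᵀ, so [a_11, a_10]ᵀ = B^10·[a_1, a_0]ᵀ.
B^10 = [[−1, 1], [−1, 0]], giving [a_11, a_10]ᵀ = [[−3], [0]].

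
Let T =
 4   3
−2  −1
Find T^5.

tr T = 3 and det T = 2, so the characteristic polynomial is λ² − (3)λ + (2) with roots 2 and 1.
Eigenvectors give P = [[3, −1], [−2, 1]] with P⁻¹ = [[1, 1], [2, 3]], and T = P·diag(2, 1)·P⁻¹.
Then T^5 = P·diag(32, 1)·P⁻¹ = [[96, −1], [−64, 1]] · [[1, 1], [2, 3]] = [[94, 93], [−62, −61]].

[[94, 93], [−62, −61]]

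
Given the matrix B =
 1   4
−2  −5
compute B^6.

[[−727, −1456], [728, 1457]]

tr B = −4 and det B = 3, so the characteristic polynomial is λ² − (−4)λ + (3) with roots −1 and −3.
Eigenvectors give P = [[−2, −1], [1, 1]] with P⁻¹ = [[−1, −1], [1, 2]], and B = P·diag(−1, −3)·P⁻¹.
Then B^6 = P·diag(1, 729)·P⁻¹ = [[−2, −729], [1, 729]] · [[−1, −1], [1, 2]] = [[−727, −1456], [728, 1457]].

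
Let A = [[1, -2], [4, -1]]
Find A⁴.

A² = [[-7, 0], [0, -7]]
A³ = [[-7, 14], [-28, 7]]
A⁴ = [[49, 0], [0, 49]]

[[49, 0], [0, 49]]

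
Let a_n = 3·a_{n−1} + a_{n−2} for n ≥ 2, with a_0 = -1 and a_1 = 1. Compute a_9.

With companion matrix M = [[3, 1], [1, 0]], [a_n, a_{n−1}]ᵀ = M·[a_{n−1}, a_{n−2}]ᵀ, so [a_9, a_8]ᵀ = M^8·[a_1, a_0]ᵀ.
M^8 = [[12970, 3927], [3927, 1189]], giving [a_9, a_8]ᵀ = [[9043], [2738]].

9043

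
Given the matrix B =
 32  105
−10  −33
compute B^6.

[[−3926, −13965], [1330, 4719]]

tr B = −1 and det B = −6, so the characteristic polynomial is λ² − (−1)λ + (−6) with roots 2 and −3.
Eigenvectors give P = [[−7, −3], [2, 1]] with P⁻¹ = [[−1, −3], [2, 7]], and B = P·diag(2, −3)·P⁻¹.
Then B^6 = P·diag(64, 729)·P⁻¹ = [[−448, −2187], [128, 729]] · [[−1, −3], [2, 7]] = [[−3926, −13965], [1330, 4719]].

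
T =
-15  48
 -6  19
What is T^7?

[[-17487, 52464], [-6558, 19675]]

tr T = 4 and det T = 3, so the characteristic polynomial is λ² − (4)λ + (3) with roots 1 and 3.
Eigenvectors give P = [[3, -8], [1, -3]] with P⁻¹ = [[3, -8], [1, -3]], and T = P·diag(1, 3)·P⁻¹.
Then T^7 = P·diag(1, 2187)·P⁻¹ = [[3, -17496], [1, -6561]] · [[3, -8], [1, -3]] = [[-17487, 52464], [-6558, 19675]].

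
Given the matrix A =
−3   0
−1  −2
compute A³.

[[−27, 0], [−19, −8]]

tr A = −5 and det A = 6, so the characteristic polynomial is λ² − (−5)λ + (6) with roots −2 and −3.
Eigenvectors give P = [[0, 1], [−1, 1]] with P⁻¹ = [[1, −1], [1, 0]], and A = P·diag(−2, −3)·P⁻¹.
Then A³ = P·diag(−8, −27)·P⁻¹ = [[0, −27], [8, −27]] · [[1, −1], [1, 0]] = [[−27, 0], [−19, −8]].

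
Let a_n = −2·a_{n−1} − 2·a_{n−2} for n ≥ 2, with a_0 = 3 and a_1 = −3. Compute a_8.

48

With companion matrix A = [[−2, −2], [1, 0]], [a_n, a_{n−1}]ᵀ = A·[a_{n−1}, a_{n−2}]ᵀ, so [a_8, a_7]ᵀ = A^7·[a_1, a_0]ᵀ.
A^7 = [[0, 16], [−8, −16]], giving [a_8, a_7]ᵀ = [[48], [−24]].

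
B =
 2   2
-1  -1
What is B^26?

[[2, 2], [-1, -1]]

B² = B (a projection; rank 1, trace 1), so B^26 = B.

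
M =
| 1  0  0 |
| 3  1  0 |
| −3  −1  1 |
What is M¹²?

[[1, 0, 0], [36, 1, 0], [−234, −12, 1]]

M = I + N where N = [[0, 0, 0], [3, 0, 0], [−3, −1, 0]] is strictly lower-triangular, so N³ = 0.
(I + N)¹² = I + 12·N + 66·N² = [[1, 0, 0], [36, 1, 0], [−234, −12, 1]].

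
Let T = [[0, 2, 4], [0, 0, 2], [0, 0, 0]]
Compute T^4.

T is strictly triangular, hence nilpotent: T^3 = 0, so T^4 = 0.

[[0, 0, 0], [0, 0, 0], [0, 0, 0]]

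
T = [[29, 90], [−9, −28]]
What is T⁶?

tr T = 1 and det T = −2, so the characteristic polynomial is λ² − (1)λ + (−2) with roots 2 and −1.
Eigenvectors give P = [[10, 3], [−3, −1]] with P⁻¹ = [[1, 3], [−3, −10]], and T = P·diag(2, −1)·P⁻¹.
Then T⁶ = P·diag(64, 1)·P⁻¹ = [[640, 3], [−192, −1]] · [[1, 3], [−3, −10]] = [[631, 1890], [−189, −566]].

[[631, 1890], [−189, −566]]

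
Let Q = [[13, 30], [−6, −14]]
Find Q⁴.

tr Q = −1 and det Q = −2, so the characteristic polynomial is λ² − (−1)λ + (−2) with roots −2 and 1.
Eigenvectors give P = [[2, −5], [−1, 2]] with P⁻¹ = [[−2, −5], [−1, −2]], and Q = P·diag(−2, 1)·P⁻¹.
Then Q⁴ = P·diag(16, 1)·P⁻¹ = [[32, −5], [−16, 2]] · [[−2, −5], [−1, −2]] = [[−59, −150], [30, 76]].

[[−59, −150], [30, 76]]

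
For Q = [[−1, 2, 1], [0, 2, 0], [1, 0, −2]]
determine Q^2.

[[2, 2, −3], [0, 4, 0], [−3, 2, 5]]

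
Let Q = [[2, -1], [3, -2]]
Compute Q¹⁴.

Q² = I (check: tr Q = 0 and det Q = -1), so Q¹⁴ = I since 14 is even.

[[1, 0], [0, 1]]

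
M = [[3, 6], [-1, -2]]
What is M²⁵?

M² = M (a projection; rank 1, trace 1), so M²⁵ = M.

[[3, 6], [-1, -2]]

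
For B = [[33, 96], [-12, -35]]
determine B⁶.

[[-5823, -17472], [2184, 6553]]

tr B = -2 and det B = -3, so the characteristic polynomial is λ² − (-2)λ + (-3) with roots 1 and -3.
Eigenvectors give P = [[-3, -8], [1, 3]] with P⁻¹ = [[-3, -8], [1, 3]], and B = P·diag(1, -3)·P⁻¹.
Then B⁶ = P·diag(1, 729)·P⁻¹ = [[-3, -5832], [1, 2187]] · [[-3, -8], [1, 3]] = [[-5823, -17472], [2184, 6553]].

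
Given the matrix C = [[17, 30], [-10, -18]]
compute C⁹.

[[61097, 121170], [-40390, -80268]]

tr C = -1 and det C = -6, so the characteristic polynomial is λ² − (-1)λ + (-6) with roots -3 and 2.
Eigenvectors give P = [[-3, 2], [2, -1]] with P⁻¹ = [[1, 2], [2, 3]], and C = P·diag(-3, 2)·P⁻¹.
Then C⁹ = P·diag(-19683, 512)·P⁻¹ = [[59049, 1024], [-39366, -512]] · [[1, 2], [2, 3]] = [[61097, 121170], [-40390, -80268]].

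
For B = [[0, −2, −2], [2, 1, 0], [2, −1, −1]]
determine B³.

[[4, 14, 14], [−14, −3, 0], [−14, 7, 11]]

B² = [[−8, 0, 2], [2, −3, −4], [−4, −4, −3]]
B³ = [[4, 14, 14], [−14, −3, 0], [−14, 7, 11]]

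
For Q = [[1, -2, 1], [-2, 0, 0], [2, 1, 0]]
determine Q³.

[[11, -13, 7], [-14, 2, -2], [12, 2, 0]]

Q² = [[7, -1, 1], [-2, 4, -2], [0, -4, 2]]
Q³ = [[11, -13, 7], [-14, 2, -2], [12, 2, 0]]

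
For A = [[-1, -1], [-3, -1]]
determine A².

[[4, 2], [6, 4]]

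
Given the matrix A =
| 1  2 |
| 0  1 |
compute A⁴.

A = I + N where N = [[0, 2], [0, 0]] is strictly upper-triangular, so N² = 0.
(I + N)⁴ = I + 4·N = [[1, 8], [0, 1]].

[[1, 8], [0, 1]]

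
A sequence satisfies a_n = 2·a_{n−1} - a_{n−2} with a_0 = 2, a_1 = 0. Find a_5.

With companion matrix C = [[2, -1], [1, 0]], [a_n, a_{n−1}]ᵀ = C·[a_{n−1}, a_{n−2}]ᵀ, so [a_5, a_4]ᵀ = C⁴·[a_1, a_0]ᵀ.
C⁴ = [[5, -4], [4, -3]], giving [a_5, a_4]ᵀ = [[-8], [-6]].

-8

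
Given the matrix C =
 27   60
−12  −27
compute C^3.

tr C = 0 and det C = −9, so the characteristic polynomial is λ² − (0)λ + (−9) with roots 3 and −3.
Eigenvectors give P = [[5, −2], [−2, 1]] with P⁻¹ = [[1, 2], [2, 5]], and C = P·diag(3, −3)·P⁻¹.
Then C^3 = P·diag(27, −27)·P⁻¹ = [[135, 54], [−54, −27]] · [[1, 2], [2, 5]] = [[243, 540], [−108, −243]].

[[243, 540], [−108, −243]]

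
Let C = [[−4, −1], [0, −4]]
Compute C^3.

[[−64, −48], [0, −64]]

C^2 = [[16, 8], [0, 16]]
C^3 = [[−64, −48], [0, −64]]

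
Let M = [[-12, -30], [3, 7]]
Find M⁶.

[[6714, 19950], [-1995, -5921]]

tr M = -5 and det M = 6, so the characteristic polynomial is λ² − (-5)λ + (6) with roots -3 and -2.
Eigenvectors give P = [[10, -3], [-3, 1]] with P⁻¹ = [[1, 3], [3, 10]], and M = P·diag(-3, -2)·P⁻¹.
Then M⁶ = P·diag(729, 64)·P⁻¹ = [[7290, -192], [-2187, 64]] · [[1, 3], [3, 10]] = [[6714, 19950], [-1995, -5921]].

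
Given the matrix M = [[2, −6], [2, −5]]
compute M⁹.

tr M = −3 and det M = 2, so the characteristic polynomial is λ² − (−3)λ + (2) with roots −1 and −2.
Eigenvectors give P = [[2, 3], [1, 2]] with P⁻¹ = [[2, −3], [−1, 2]], and M = P·diag(−1, −2)·P⁻¹.
Then M⁹ = P·diag(−1, −512)·P⁻¹ = [[−2, −1536], [−1, −1024]] · [[2, −3], [−1, 2]] = [[1532, −3066], [1022, −2045]].

[[1532, −3066], [1022, −2045]]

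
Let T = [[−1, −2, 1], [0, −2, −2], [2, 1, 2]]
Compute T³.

[[7, −15, −1], [4, 4, −8], [6, 8, 18]]

T² = [[3, 7, 5], [−4, 2, 0], [2, −4, 4]]
T³ = [[7, −15, −1], [4, 4, −8], [6, 8, 18]]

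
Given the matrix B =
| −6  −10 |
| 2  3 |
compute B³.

tr B = −3 and det B = 2, so the characteristic polynomial is λ² − (−3)λ + (2) with roots −1 and −2.
Eigenvectors give P = [[2, −5], [−1, 2]] with P⁻¹ = [[−2, −5], [−1, −2]], and B = P·diag(−1, −2)·P⁻¹.
Then B³ = P·diag(−1, −8)·P⁻¹ = [[−2, 40], [1, −16]] · [[−2, −5], [−1, −2]] = [[−36, −70], [14, 27]].

[[−36, −70], [14, 27]]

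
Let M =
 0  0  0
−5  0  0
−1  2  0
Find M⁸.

M is strictly triangular, hence nilpotent: M³ = 0, so M⁸ = 0.

[[0, 0, 0], [0, 0, 0], [0, 0, 0]]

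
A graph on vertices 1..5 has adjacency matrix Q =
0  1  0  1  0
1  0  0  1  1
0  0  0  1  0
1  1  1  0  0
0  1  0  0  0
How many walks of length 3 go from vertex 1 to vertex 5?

1

The number of length-3 walks from vertex 1 to vertex 5 is entry (1,5) of Q³, where Q is the adjacency matrix.
Q² = [[2, 1, 1, 1, 1], [1, 3, 1, 1, 0], [1, 1, 1, 0, 0], [1, 1, 0, 3, 1], [1, 0, 0, 1, 1]]
Q³ = [[2, 4, 1, 4, 1], [4, 2, 1, 5, 3], [1, 1, 0, 3, 1], [4, 5, 3, 2, 1], [1, 3, 1, 1, 0]]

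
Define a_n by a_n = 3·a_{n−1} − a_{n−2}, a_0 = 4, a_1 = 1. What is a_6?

With companion matrix M = [[3, −1], [1, 0]], [a_n, a_{n−1}]ᵀ = M·[a_{n−1}, a_{n−2}]ᵀ, so [a_6, a_5]ᵀ = M⁵·[a_1, a_0]ᵀ.
M⁵ = [[144, −55], [55, −21]], giving [a_6, a_5]ᵀ = [[−76], [−29]].

−76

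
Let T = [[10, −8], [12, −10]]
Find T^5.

tr T = 0 and det T = −4, so the characteristic polynomial is λ² − (0)λ + (−4) with roots 2 and −2.
Eigenvectors give P = [[1, −2], [1, −3]] with P⁻¹ = [[3, −2], [1, −1]], and T = P·diag(2, −2)·P⁻¹.
Then T^5 = P·diag(32, −32)·P⁻¹ = [[32, 64], [32, 96]] · [[3, −2], [1, −1]] = [[160, −128], [192, −160]].

[[160, −128], [192, −160]]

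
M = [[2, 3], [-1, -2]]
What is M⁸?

M² = I (check: tr M = 0 and det M = -1), so M⁸ = I since 8 is even.

[[1, 0], [0, 1]]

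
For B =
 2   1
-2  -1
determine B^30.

[[2, 1], [-2, -1]]

B² = B (a projection; rank 1, trace 1), so B^30 = B.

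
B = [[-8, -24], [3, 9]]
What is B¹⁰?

B² = B (a projection; rank 1, trace 1), so B¹⁰ = B.

[[-8, -24], [3, 9]]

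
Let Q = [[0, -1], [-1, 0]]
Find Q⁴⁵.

Q² = I (check: tr Q = 0 and det Q = -1), so Q⁴⁵ = Q since 45 is odd.

[[0, -1], [-1, 0]]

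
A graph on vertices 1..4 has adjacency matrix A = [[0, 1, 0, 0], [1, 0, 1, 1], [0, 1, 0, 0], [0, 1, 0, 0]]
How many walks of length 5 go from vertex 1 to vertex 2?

The number of length-5 walks from vertex 1 to vertex 2 is entry (1,2) of A⁵, where A is the adjacency matrix.
A² = [[1, 0, 1, 1], [0, 3, 0, 0], [1, 0, 1, 1], [1, 0, 1, 1]]
A³ = [[0, 3, 0, 0], [3, 0, 3, 3], [0, 3, 0, 0], [0, 3, 0, 0]]
A⁴ = [[3, 0, 3, 3], [0, 9, 0, 0], [3, 0, 3, 3], [3, 0, 3, 3]]
A⁵ = [[0, 9, 0, 0], [9, 0, 9, 9], [0, 9, 0, 0], [0, 9, 0, 0]]

9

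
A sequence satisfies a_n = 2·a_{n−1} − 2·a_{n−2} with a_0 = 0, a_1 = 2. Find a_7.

With companion matrix C = [[2, −2], [1, 0]], [a_n, a_{n−1}]ᵀ = C·[a_{n−1}, a_{n−2}]ᵀ, so [a_7, a_6]ᵀ = C⁶·[a_1, a_0]ᵀ.
C⁶ = [[−8, 16], [−8, 8]], giving [a_7, a_6]ᵀ = [[−16], [−16]].

−16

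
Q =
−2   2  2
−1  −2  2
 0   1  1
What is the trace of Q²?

9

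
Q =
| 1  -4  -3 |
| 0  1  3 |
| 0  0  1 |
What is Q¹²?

Q = I + N where N = [[0, -4, -3], [0, 0, 3], [0, 0, 0]] is strictly upper-triangular, so N³ = 0.
(I + N)¹² = I + 12·N + 66·N² = [[1, -48, -828], [0, 1, 36], [0, 0, 1]].

[[1, -48, -828], [0, 1, 36], [0, 0, 1]]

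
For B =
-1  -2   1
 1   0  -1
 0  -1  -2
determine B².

[[-1, 1, -1], [-1, -1, 3], [-1, 2, 5]]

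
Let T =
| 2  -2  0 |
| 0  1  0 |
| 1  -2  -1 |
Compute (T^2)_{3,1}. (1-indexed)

1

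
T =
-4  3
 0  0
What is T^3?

[[-64, 48], [0, 0]]

T^2 = [[16, -12], [0, 0]]
T^3 = [[-64, 48], [0, 0]]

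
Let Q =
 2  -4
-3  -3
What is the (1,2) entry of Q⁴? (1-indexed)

148

Q² = [[16, 4], [3, 21]]
Q³ = [[20, -76], [-57, -75]]
Q⁴ = [[268, 148], [111, 453]]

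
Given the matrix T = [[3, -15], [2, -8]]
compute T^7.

[[10167, -30885], [4118, -12482]]

tr T = -5 and det T = 6, so the characteristic polynomial is λ² − (-5)λ + (6) with roots -3 and -2.
Eigenvectors give P = [[-5, 3], [-2, 1]] with P⁻¹ = [[1, -3], [2, -5]], and T = P·diag(-3, -2)·P⁻¹.
Then T^7 = P·diag(-2187, -128)·P⁻¹ = [[10935, -384], [4374, -128]] · [[1, -3], [2, -5]] = [[10167, -30885], [4118, -12482]].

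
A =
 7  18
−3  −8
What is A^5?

tr A = −1 and det A = −2, so the characteristic polynomial is λ² − (−1)λ + (−2) with roots −2 and 1.
Eigenvectors give P = [[−2, −3], [1, 1]] with P⁻¹ = [[1, 3], [−1, −2]], and A = P·diag(−2, 1)·P⁻¹.
Then A^5 = P·diag(−32, 1)·P⁻¹ = [[64, −3], [−32, 1]] · [[1, 3], [−1, −2]] = [[67, 198], [−33, −98]].

[[67, 198], [−33, −98]]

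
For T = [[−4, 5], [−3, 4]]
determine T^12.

T² = I (check: tr T = 0 and det T = −1), so T^12 = I since 12 is even.

[[1, 0], [0, 1]]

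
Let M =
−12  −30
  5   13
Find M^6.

[[−1266, −3990], [665, 2059]]

tr M = 1 and det M = −6, so the characteristic polynomial is λ² − (1)λ + (−6) with roots 3 and −2.
Eigenvectors give P = [[−2, −3], [1, 1]] with P⁻¹ = [[1, 3], [−1, −2]], and M = P·diag(3, −2)·P⁻¹.
Then M^6 = P·diag(729, 64)·P⁻¹ = [[−1458, −192], [729, 64]] · [[1, 3], [−1, −2]] = [[−1266, −3990], [665, 2059]].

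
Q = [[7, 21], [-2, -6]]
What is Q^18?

[[7, 21], [-2, -6]]

Q² = Q (a projection; rank 1, trace 1), so Q^18 = Q.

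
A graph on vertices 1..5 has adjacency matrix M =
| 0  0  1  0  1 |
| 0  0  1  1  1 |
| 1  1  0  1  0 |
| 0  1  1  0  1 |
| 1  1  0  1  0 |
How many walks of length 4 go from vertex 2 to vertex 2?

19

The number of length-4 walks from vertex 2 to vertex 2 is entry (2,2) of M⁴, where M is the adjacency matrix.
M² = [[2, 2, 0, 2, 0], [2, 3, 1, 2, 1], [0, 1, 3, 1, 3], [2, 2, 1, 3, 1], [0, 1, 3, 1, 3]]
M³ = [[0, 2, 6, 2, 6], [2, 4, 7, 5, 7], [6, 7, 2, 7, 2], [2, 5, 7, 4, 7], [6, 7, 2, 7, 2]]
M⁴ = [[12, 14, 4, 14, 4], [14, 19, 11, 18, 11], [4, 11, 20, 11, 20], [14, 18, 11, 19, 11], [4, 11, 20, 11, 20]]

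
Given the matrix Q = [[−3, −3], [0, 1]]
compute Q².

[[9, 6], [0, 1]]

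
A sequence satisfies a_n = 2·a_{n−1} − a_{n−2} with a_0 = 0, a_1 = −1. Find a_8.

With companion matrix B = [[2, −1], [1, 0]], [a_n, a_{n−1}]ᵀ = B·[a_{n−1}, a_{n−2}]ᵀ, so [a_8, a_7]ᵀ = B⁷·[a_1, a_0]ᵀ.
B⁷ = [[8, −7], [7, −6]], giving [a_8, a_7]ᵀ = [[−8], [−7]].

−8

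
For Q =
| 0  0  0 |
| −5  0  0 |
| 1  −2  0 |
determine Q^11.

[[0, 0, 0], [0, 0, 0], [0, 0, 0]]

Q is strictly triangular, hence nilpotent: Q^3 = 0, so Q^11 = 0.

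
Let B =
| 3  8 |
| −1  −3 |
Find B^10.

[[1, 0], [0, 1]]

B² = I (check: tr B = 0 and det B = −1), so B^10 = I since 10 is even.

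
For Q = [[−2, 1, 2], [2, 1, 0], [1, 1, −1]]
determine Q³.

Q² = [[8, 1, −6], [−2, 3, 4], [−1, 1, 3]]
Q³ = [[−20, 3, 22], [14, 5, −8], [7, 3, −5]]

[[−20, 3, 22], [14, 5, −8], [7, 3, −5]]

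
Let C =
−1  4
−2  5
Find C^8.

[[−6559, 13120], [−6560, 13121]]

tr C = 4 and det C = 3, so the characteristic polynomial is λ² − (4)λ + (3) with roots 1 and 3.
Eigenvectors give P = [[2, 1], [1, 1]] with P⁻¹ = [[1, −1], [−1, 2]], and C = P·diag(1, 3)·P⁻¹.
Then C^8 = P·diag(1, 6561)·P⁻¹ = [[2, 6561], [1, 6561]] · [[1, −1], [−1, 2]] = [[−6559, 13120], [−6560, 13121]].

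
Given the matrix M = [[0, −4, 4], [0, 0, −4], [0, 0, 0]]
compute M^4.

[[0, 0, 0], [0, 0, 0], [0, 0, 0]]

M is strictly triangular, hence nilpotent: M^3 = 0, so M^4 = 0.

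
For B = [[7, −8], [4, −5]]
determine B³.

[[55, −56], [28, −29]]

tr B = 2 and det B = −3, so the characteristic polynomial is λ² − (2)λ + (−3) with roots 3 and −1.
Eigenvectors give P = [[−2, 1], [−1, 1]] with P⁻¹ = [[−1, 1], [−1, 2]], and B = P·diag(3, −1)·P⁻¹.
Then B³ = P·diag(27, −1)·P⁻¹ = [[−54, −1], [−27, −1]] · [[−1, 1], [−1, 2]] = [[55, −56], [28, −29]].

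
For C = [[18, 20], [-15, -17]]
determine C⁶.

[[2724, 2660], [-1995, -1931]]

tr C = 1 and det C = -6, so the characteristic polynomial is λ² − (1)λ + (-6) with roots 3 and -2.
Eigenvectors give P = [[-4, 1], [3, -1]] with P⁻¹ = [[-1, -1], [-3, -4]], and C = P·diag(3, -2)·P⁻¹.
Then C⁶ = P·diag(729, 64)·P⁻¹ = [[-2916, 64], [2187, -64]] · [[-1, -1], [-3, -4]] = [[2724, 2660], [-1995, -1931]].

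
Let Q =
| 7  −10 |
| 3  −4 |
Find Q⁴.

tr Q = 3 and det Q = 2, so the characteristic polynomial is λ² − (3)λ + (2) with roots 2 and 1.
Eigenvectors give P = [[2, −5], [1, −3]] with P⁻¹ = [[3, −5], [1, −2]], and Q = P·diag(2, 1)·P⁻¹.
Then Q⁴ = P·diag(16, 1)·P⁻¹ = [[32, −5], [16, −3]] · [[3, −5], [1, −2]] = [[91, −150], [45, −74]].

[[91, −150], [45, −74]]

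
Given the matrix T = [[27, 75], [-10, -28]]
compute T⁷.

tr T = -1 and det T = -6, so the characteristic polynomial is λ² − (-1)λ + (-6) with roots -3 and 2.
Eigenvectors give P = [[-5, -3], [2, 1]] with P⁻¹ = [[1, 3], [-2, -5]], and T = P·diag(-3, 2)·P⁻¹.
Then T⁷ = P·diag(-2187, 128)·P⁻¹ = [[10935, -384], [-4374, 128]] · [[1, 3], [-2, -5]] = [[11703, 34725], [-4630, -13762]].

[[11703, 34725], [-4630, -13762]]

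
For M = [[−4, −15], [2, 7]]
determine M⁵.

[[−154, −465], [62, 187]]

tr M = 3 and det M = 2, so the characteristic polynomial is λ² − (3)λ + (2) with roots 2 and 1.
Eigenvectors give P = [[−5, −3], [2, 1]] with P⁻¹ = [[1, 3], [−2, −5]], and M = P·diag(2, 1)·P⁻¹.
Then M⁵ = P·diag(32, 1)·P⁻¹ = [[−160, −3], [64, 1]] · [[1, 3], [−2, −5]] = [[−154, −465], [62, 187]].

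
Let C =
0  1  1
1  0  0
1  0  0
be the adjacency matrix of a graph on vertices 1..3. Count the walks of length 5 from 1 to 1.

The number of length-5 walks from vertex 1 to vertex 1 is entry (1,1) of C^5, where C is the adjacency matrix.
C^2 = [[2, 0, 0], [0, 1, 1], [0, 1, 1]]
C^3 = [[0, 2, 2], [2, 0, 0], [2, 0, 0]]
C^4 = [[4, 0, 0], [0, 2, 2], [0, 2, 2]]
C^5 = [[0, 4, 4], [4, 0, 0], [4, 0, 0]]

0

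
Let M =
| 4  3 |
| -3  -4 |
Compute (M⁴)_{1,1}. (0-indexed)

49

M² = [[7, 0], [0, 7]]
M³ = [[28, 21], [-21, -28]]
M⁴ = [[49, 0], [0, 49]]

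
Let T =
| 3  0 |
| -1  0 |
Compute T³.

[[27, 0], [-9, 0]]

T² = [[9, 0], [-3, 0]]
T³ = [[27, 0], [-9, 0]]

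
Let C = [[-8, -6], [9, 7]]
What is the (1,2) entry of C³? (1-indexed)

tr C = -1 and det C = -2, so the characteristic polynomial is λ² − (-1)λ + (-2) with roots -2 and 1.
Eigenvectors give P = [[-1, 2], [1, -3]] with P⁻¹ = [[-3, -2], [-1, -1]], and C = P·diag(-2, 1)·P⁻¹.
Then C³ = P·diag(-8, 1)·P⁻¹ = [[8, 2], [-8, -3]] · [[-3, -2], [-1, -1]] = [[-26, -18], [27, 19]].

-18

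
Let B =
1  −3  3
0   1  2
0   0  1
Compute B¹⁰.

[[1, −30, −240], [0, 1, 20], [0, 0, 1]]

B = I + N where N = [[0, −3, 3], [0, 0, 2], [0, 0, 0]] is strictly upper-triangular, so N³ = 0.
(I + N)¹⁰ = I + 10·N + 45·N² = [[1, −30, −240], [0, 1, 20], [0, 0, 1]].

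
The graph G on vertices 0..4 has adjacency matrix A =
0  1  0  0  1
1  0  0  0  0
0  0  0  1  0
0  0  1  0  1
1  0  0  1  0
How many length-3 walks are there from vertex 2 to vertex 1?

The number of length-3 walks from vertex 2 to vertex 1 is entry (2,1) of A³, where A is the adjacency matrix.
A² = [[2, 0, 0, 1, 0], [0, 1, 0, 0, 1], [0, 0, 1, 0, 1], [1, 0, 0, 2, 0], [0, 1, 1, 0, 2]]
A³ = [[0, 2, 1, 0, 3], [2, 0, 0, 1, 0], [1, 0, 0, 2, 0], [0, 1, 2, 0, 3], [3, 0, 0, 3, 0]]

0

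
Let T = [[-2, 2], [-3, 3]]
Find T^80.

[[-2, 2], [-3, 3]]

T² = T (a projection; rank 1, trace 1), so T^80 = T.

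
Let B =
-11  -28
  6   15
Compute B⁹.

tr B = 4 and det B = 3, so the characteristic polynomial is λ² − (4)λ + (3) with roots 3 and 1.
Eigenvectors give P = [[-2, 7], [1, -3]] with P⁻¹ = [[3, 7], [1, 2]], and B = P·diag(3, 1)·P⁻¹.
Then B⁹ = P·diag(19683, 1)·P⁻¹ = [[-39366, 7], [19683, -3]] · [[3, 7], [1, 2]] = [[-118091, -275548], [59046, 137775]].

[[-118091, -275548], [59046, 137775]]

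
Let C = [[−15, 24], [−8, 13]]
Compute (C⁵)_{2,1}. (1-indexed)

−488

tr C = −2 and det C = −3, so the characteristic polynomial is λ² − (−2)λ + (−3) with roots 1 and −3.
Eigenvectors give P = [[−3, 2], [−2, 1]] with P⁻¹ = [[1, −2], [2, −3]], and C = P·diag(1, −3)·P⁻¹.
Then C⁵ = P·diag(1, −243)·P⁻¹ = [[−3, −486], [−2, −243]] · [[1, −2], [2, −3]] = [[−975, 1464], [−488, 733]].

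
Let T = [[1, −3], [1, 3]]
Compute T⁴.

[[−44, −48], [16, −12]]

T² = [[−2, −12], [4, 6]]
T³ = [[−14, −30], [10, 6]]
T⁴ = [[−44, −48], [16, −12]]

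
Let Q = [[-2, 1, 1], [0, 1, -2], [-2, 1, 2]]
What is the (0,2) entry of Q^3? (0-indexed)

-2

Q^2 = [[2, 0, -2], [4, -1, -6], [0, 1, 0]]
Q^3 = [[0, 0, -2], [4, -3, -6], [0, 1, -2]]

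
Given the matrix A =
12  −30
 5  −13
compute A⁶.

[[−1266, 3990], [−665, 2059]]

tr A = −1 and det A = −6, so the characteristic polynomial is λ² − (−1)λ + (−6) with roots 2 and −3.
Eigenvectors give P = [[3, 2], [1, 1]] with P⁻¹ = [[1, −2], [−1, 3]], and A = P·diag(2, −3)·P⁻¹.
Then A⁶ = P·diag(64, 729)·P⁻¹ = [[192, 1458], [64, 729]] · [[1, −2], [−1, 3]] = [[−1266, 3990], [−665, 2059]].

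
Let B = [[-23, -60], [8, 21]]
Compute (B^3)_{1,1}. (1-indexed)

-167

tr B = -2 and det B = -3, so the characteristic polynomial is λ² − (-2)λ + (-3) with roots 1 and -3.
Eigenvectors give P = [[-5, 3], [2, -1]] with P⁻¹ = [[1, 3], [2, 5]], and B = P·diag(1, -3)·P⁻¹.
Then B^3 = P·diag(1, -27)·P⁻¹ = [[-5, -81], [2, 27]] · [[1, 3], [2, 5]] = [[-167, -420], [56, 141]].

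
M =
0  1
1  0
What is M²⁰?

M² = I (check: tr M = 0 and det M = −1), so M²⁰ = I since 20 is even.

[[1, 0], [0, 1]]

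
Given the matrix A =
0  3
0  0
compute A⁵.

[[0, 0], [0, 0]]

A is strictly triangular, hence nilpotent: A² = 0, so A⁵ = 0.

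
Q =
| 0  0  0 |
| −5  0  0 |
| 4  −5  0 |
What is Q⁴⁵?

Q is strictly triangular, hence nilpotent: Q³ = 0, so Q⁴⁵ = 0.

[[0, 0, 0], [0, 0, 0], [0, 0, 0]]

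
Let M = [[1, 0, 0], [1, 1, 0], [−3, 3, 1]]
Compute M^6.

M = I + N where N = [[0, 0, 0], [1, 0, 0], [−3, 3, 0]] is strictly lower-triangular, so N^3 = 0.
(I + N)^6 = I + 6·N + 15·N^2 = [[1, 0, 0], [6, 1, 0], [27, 18, 1]].

[[1, 0, 0], [6, 1, 0], [27, 18, 1]]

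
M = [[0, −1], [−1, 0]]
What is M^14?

M² = I (check: tr M = 0 and det M = −1), so M^14 = I since 14 is even.

[[1, 0], [0, 1]]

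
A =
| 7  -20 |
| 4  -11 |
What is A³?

[[103, -260], [52, -131]]

tr A = -4 and det A = 3, so the characteristic polynomial is λ² − (-4)λ + (3) with roots -3 and -1.
Eigenvectors give P = [[2, 5], [1, 2]] with P⁻¹ = [[-2, 5], [1, -2]], and A = P·diag(-3, -1)·P⁻¹.
Then A³ = P·diag(-27, -1)·P⁻¹ = [[-54, -5], [-27, -2]] · [[-2, 5], [1, -2]] = [[103, -260], [52, -131]].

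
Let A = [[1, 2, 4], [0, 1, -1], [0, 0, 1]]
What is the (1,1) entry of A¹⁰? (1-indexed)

A = I + N where N = [[0, 2, 4], [0, 0, -1], [0, 0, 0]] is strictly upper-triangular, so N³ = 0.
(I + N)¹⁰ = I + 10·N + 45·N² = [[1, 20, -50], [0, 1, -10], [0, 0, 1]].

1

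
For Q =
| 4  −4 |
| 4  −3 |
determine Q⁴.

[[−16, 28], [−28, 33]]

Q² = [[0, −4], [4, −7]]
Q³ = [[−16, 12], [−12, 5]]
Q⁴ = [[−16, 28], [−28, 33]]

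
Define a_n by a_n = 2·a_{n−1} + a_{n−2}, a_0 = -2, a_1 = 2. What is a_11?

6726

With companion matrix M = [[2, 1], [1, 0]], [a_n, a_{n−1}]ᵀ = M·[a_{n−1}, a_{n−2}]ᵀ, so [a_11, a_10]ᵀ = M^10·[a_1, a_0]ᵀ.
M^10 = [[5741, 2378], [2378, 985]], giving [a_11, a_10]ᵀ = [[6726], [2786]].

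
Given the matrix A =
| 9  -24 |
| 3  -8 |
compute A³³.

[[9, -24], [3, -8]]

A² = A (a projection; rank 1, trace 1), so A³³ = A.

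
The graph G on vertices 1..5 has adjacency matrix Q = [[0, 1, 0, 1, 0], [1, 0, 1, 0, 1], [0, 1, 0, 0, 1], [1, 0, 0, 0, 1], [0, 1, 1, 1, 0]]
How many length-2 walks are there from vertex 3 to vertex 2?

1

The number of length-2 walks from vertex 3 to vertex 2 is entry (3,2) of Q², where Q is the adjacency matrix.
Q² = [[2, 0, 1, 0, 2], [0, 3, 1, 2, 1], [1, 1, 2, 1, 1], [0, 2, 1, 2, 0], [2, 1, 1, 0, 3]]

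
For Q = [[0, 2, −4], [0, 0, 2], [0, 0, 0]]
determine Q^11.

Q is strictly triangular, hence nilpotent: Q^3 = 0, so Q^11 = 0.

[[0, 0, 0], [0, 0, 0], [0, 0, 0]]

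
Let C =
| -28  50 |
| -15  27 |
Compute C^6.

[[4054, -6650], [1995, -3261]]

tr C = -1 and det C = -6, so the characteristic polynomial is λ² − (-1)λ + (-6) with roots -3 and 2.
Eigenvectors give P = [[2, -5], [1, -3]] with P⁻¹ = [[3, -5], [1, -2]], and C = P·diag(-3, 2)·P⁻¹.
Then C^6 = P·diag(729, 64)·P⁻¹ = [[1458, -320], [729, -192]] · [[3, -5], [1, -2]] = [[4054, -6650], [1995, -3261]].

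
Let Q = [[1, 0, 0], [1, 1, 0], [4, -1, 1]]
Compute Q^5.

[[1, 0, 0], [5, 1, 0], [10, -5, 1]]

Q = I + N where N = [[0, 0, 0], [1, 0, 0], [4, -1, 0]] is strictly lower-triangular, so N^3 = 0.
(I + N)^5 = I + 5·N + 10·N^2 = [[1, 0, 0], [5, 1, 0], [10, -5, 1]].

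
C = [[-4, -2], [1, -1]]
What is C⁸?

[[12866, 12610], [-6305, -6049]]

tr C = -5 and det C = 6, so the characteristic polynomial is λ² − (-5)λ + (6) with roots -2 and -3.
Eigenvectors give P = [[-1, 2], [1, -1]] with P⁻¹ = [[1, 2], [1, 1]], and C = P·diag(-2, -3)·P⁻¹.
Then C⁸ = P·diag(256, 6561)·P⁻¹ = [[-256, 13122], [256, -6561]] · [[1, 2], [1, 1]] = [[12866, 12610], [-6305, -6049]].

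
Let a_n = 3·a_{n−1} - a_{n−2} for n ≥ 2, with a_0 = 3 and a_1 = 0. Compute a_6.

With companion matrix M = [[3, -1], [1, 0]], [a_n, a_{n−1}]ᵀ = M·[a_{n−1}, a_{n−2}]ᵀ, so [a_6, a_5]ᵀ = M^5·[a_1, a_0]ᵀ.
M^5 = [[144, -55], [55, -21]], giving [a_6, a_5]ᵀ = [[-165], [-63]].

-165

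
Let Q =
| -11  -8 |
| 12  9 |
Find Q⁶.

tr Q = -2 and det Q = -3, so the characteristic polynomial is λ² − (-2)λ + (-3) with roots -3 and 1.
Eigenvectors give P = [[-1, -2], [1, 3]] with P⁻¹ = [[-3, -2], [1, 1]], and Q = P·diag(-3, 1)·P⁻¹.
Then Q⁶ = P·diag(729, 1)·P⁻¹ = [[-729, -2], [729, 3]] · [[-3, -2], [1, 1]] = [[2185, 1456], [-2184, -1455]].

[[2185, 1456], [-2184, -1455]]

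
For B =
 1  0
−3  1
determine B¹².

[[1, 0], [−36, 1]]

B = I + N where N = [[0, 0], [−3, 0]] is strictly lower-triangular, so N² = 0.
(I + N)¹² = I + 12·N = [[1, 0], [−36, 1]].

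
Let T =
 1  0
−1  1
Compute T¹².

[[1, 0], [−12, 1]]

T = I + N where N = [[0, 0], [−1, 0]] is strictly lower-triangular, so N² = 0.
(I + N)¹² = I + 12·N = [[1, 0], [−12, 1]].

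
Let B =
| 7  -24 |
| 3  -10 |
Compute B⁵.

[[247, -744], [93, -280]]

tr B = -3 and det B = 2, so the characteristic polynomial is λ² − (-3)λ + (2) with roots -2 and -1.
Eigenvectors give P = [[-8, 3], [-3, 1]] with P⁻¹ = [[1, -3], [3, -8]], and B = P·diag(-2, -1)·P⁻¹.
Then B⁵ = P·diag(-32, -1)·P⁻¹ = [[256, -3], [96, -1]] · [[1, -3], [3, -8]] = [[247, -744], [93, -280]].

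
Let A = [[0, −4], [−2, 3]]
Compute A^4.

[[136, −300], [−150, 361]]

A^2 = [[8, −12], [−6, 17]]
A^3 = [[24, −68], [−34, 75]]
A^4 = [[136, −300], [−150, 361]]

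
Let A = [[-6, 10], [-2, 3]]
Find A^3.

tr A = -3 and det A = 2, so the characteristic polynomial is λ² − (-3)λ + (2) with roots -1 and -2.
Eigenvectors give P = [[2, 5], [1, 2]] with P⁻¹ = [[-2, 5], [1, -2]], and A = P·diag(-1, -2)·P⁻¹.
Then A^3 = P·diag(-1, -8)·P⁻¹ = [[-2, -40], [-1, -16]] · [[-2, 5], [1, -2]] = [[-36, 70], [-14, 27]].

[[-36, 70], [-14, 27]]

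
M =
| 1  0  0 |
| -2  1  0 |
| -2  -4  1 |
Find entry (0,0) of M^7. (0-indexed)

M = I + N where N = [[0, 0, 0], [-2, 0, 0], [-2, -4, 0]] is strictly lower-triangular, so N^3 = 0.
(I + N)^7 = I + 7·N + 21·N^2 = [[1, 0, 0], [-14, 1, 0], [154, -28, 1]].

1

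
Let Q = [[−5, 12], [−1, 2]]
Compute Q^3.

[[−29, 84], [−7, 20]]

tr Q = −3 and det Q = 2, so the characteristic polynomial is λ² − (−3)λ + (2) with roots −2 and −1.
Eigenvectors give P = [[4, 3], [1, 1]] with P⁻¹ = [[1, −3], [−1, 4]], and Q = P·diag(−2, −1)·P⁻¹.
Then Q^3 = P·diag(−8, −1)·P⁻¹ = [[−32, −3], [−8, −1]] · [[1, −3], [−1, 4]] = [[−29, 84], [−7, 20]].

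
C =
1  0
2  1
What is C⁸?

C = I + N where N = [[0, 0], [2, 0]] is strictly lower-triangular, so N² = 0.
(I + N)⁸ = I + 8·N = [[1, 0], [16, 1]].

[[1, 0], [16, 1]]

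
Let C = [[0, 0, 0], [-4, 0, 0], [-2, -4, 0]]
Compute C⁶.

C is strictly triangular, hence nilpotent: C³ = 0, so C⁶ = 0.

[[0, 0, 0], [0, 0, 0], [0, 0, 0]]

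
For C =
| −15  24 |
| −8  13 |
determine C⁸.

[[26241, −39360], [13120, −19679]]

tr C = −2 and det C = −3, so the characteristic polynomial is λ² − (−2)λ + (−3) with roots 1 and −3.
Eigenvectors give P = [[−3, −2], [−2, −1]] with P⁻¹ = [[1, −2], [−2, 3]], and C = P·diag(1, −3)·P⁻¹.
Then C⁸ = P·diag(1, 6561)·P⁻¹ = [[−3, −13122], [−2, −6561]] · [[1, −2], [−2, 3]] = [[26241, −39360], [13120, −19679]].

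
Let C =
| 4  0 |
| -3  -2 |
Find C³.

[[64, 0], [-36, -8]]

C² = [[16, 0], [-6, 4]]
C³ = [[64, 0], [-36, -8]]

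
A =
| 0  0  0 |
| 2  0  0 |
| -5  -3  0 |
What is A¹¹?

A is strictly triangular, hence nilpotent: A³ = 0, so A¹¹ = 0.

[[0, 0, 0], [0, 0, 0], [0, 0, 0]]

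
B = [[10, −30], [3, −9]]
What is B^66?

[[10, −30], [3, −9]]

B² = B (a projection; rank 1, trace 1), so B^66 = B.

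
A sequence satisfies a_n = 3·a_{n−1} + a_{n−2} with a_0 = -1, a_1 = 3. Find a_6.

With companion matrix C = [[3, 1], [1, 0]], [a_n, a_{n−1}]ᵀ = C·[a_{n−1}, a_{n−2}]ᵀ, so [a_6, a_5]ᵀ = C⁵·[a_1, a_0]ᵀ.
C⁵ = [[360, 109], [109, 33]], giving [a_6, a_5]ᵀ = [[971], [294]].

971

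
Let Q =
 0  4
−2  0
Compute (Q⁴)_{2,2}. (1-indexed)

Q² = [[−8, 0], [0, −8]]
Q³ = [[0, −32], [16, 0]]
Q⁴ = [[64, 0], [0, 64]]

64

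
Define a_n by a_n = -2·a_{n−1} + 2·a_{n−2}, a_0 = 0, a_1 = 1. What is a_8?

-896

With companion matrix Q = [[-2, 2], [1, 0]], [a_n, a_{n−1}]ᵀ = Q·[a_{n−1}, a_{n−2}]ᵀ, so [a_8, a_7]ᵀ = Q⁷·[a_1, a_0]ᵀ.
Q⁷ = [[-896, 656], [328, -240]], giving [a_8, a_7]ᵀ = [[-896], [328]].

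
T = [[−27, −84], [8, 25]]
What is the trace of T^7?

−2186

tr T = −2 and det T = −3, so the characteristic polynomial is λ² − (−2)λ + (−3) with roots 1 and −3.
Eigenvectors give P = [[3, 7], [−1, −2]] with P⁻¹ = [[−2, −7], [1, 3]], and T = P·diag(1, −3)·P⁻¹.
Then T^7 = P·diag(1, −2187)·P⁻¹ = [[3, −15309], [−1, 4374]] · [[−2, −7], [1, 3]] = [[−15315, −45948], [4376, 13129]].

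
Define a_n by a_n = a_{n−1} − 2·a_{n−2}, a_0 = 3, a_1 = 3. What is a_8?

−51

With companion matrix T = [[1, −2], [1, 0]], [a_n, a_{n−1}]ᵀ = T·[a_{n−1}, a_{n−2}]ᵀ, so [a_8, a_7]ᵀ = T⁷·[a_1, a_0]ᵀ.
T⁷ = [[−3, −14], [7, −10]], giving [a_8, a_7]ᵀ = [[−51], [−9]].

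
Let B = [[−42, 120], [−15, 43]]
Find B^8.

tr B = 1 and det B = −6, so the characteristic polynomial is λ² − (1)λ + (−6) with roots 3 and −2.
Eigenvectors give P = [[8, −3], [3, −1]] with P⁻¹ = [[−1, 3], [−3, 8]], and B = P·diag(3, −2)·P⁻¹.
Then B^8 = P·diag(6561, 256)·P⁻¹ = [[52488, −768], [19683, −256]] · [[−1, 3], [−3, 8]] = [[−50184, 151320], [−18915, 57001]].

[[−50184, 151320], [−18915, 57001]]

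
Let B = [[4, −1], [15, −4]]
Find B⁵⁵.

B² = I (check: tr B = 0 and det B = −1), so B⁵⁵ = B since 55 is odd.

[[4, −1], [15, −4]]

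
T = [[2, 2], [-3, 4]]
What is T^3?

T^2 = [[-2, 12], [-18, 10]]
T^3 = [[-40, 44], [-66, 4]]

[[-40, 44], [-66, 4]]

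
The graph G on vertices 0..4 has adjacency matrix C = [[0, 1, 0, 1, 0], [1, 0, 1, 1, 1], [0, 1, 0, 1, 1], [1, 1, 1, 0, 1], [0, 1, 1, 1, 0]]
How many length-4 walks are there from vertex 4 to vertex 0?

The number of length-4 walks from vertex 4 to vertex 0 is entry (4,0) of C^4, where C is the adjacency matrix.
C^2 = [[2, 1, 2, 1, 2], [1, 4, 2, 3, 2], [2, 2, 3, 2, 2], [1, 3, 2, 4, 2], [2, 2, 2, 2, 3]]
C^3 = [[2, 7, 4, 7, 4], [7, 8, 9, 9, 9], [4, 9, 6, 9, 7], [7, 9, 9, 8, 9], [4, 9, 7, 9, 6]]
C^4 = [[14, 17, 18, 17, 18], [17, 34, 26, 33, 26], [18, 26, 25, 26, 24], [17, 33, 26, 34, 26], [18, 26, 24, 26, 25]]

18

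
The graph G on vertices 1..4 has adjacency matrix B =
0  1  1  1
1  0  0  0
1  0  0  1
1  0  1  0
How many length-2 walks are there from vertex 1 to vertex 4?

1

The number of length-2 walks from vertex 1 to vertex 4 is entry (1,4) of B², where B is the adjacency matrix.
B² = [[3, 0, 1, 1], [0, 1, 1, 1], [1, 1, 2, 1], [1, 1, 1, 2]]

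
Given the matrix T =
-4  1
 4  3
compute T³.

T² = [[20, -1], [-4, 13]]
T³ = [[-84, 17], [68, 35]]

[[-84, 17], [68, 35]]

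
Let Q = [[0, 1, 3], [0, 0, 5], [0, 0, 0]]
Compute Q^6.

[[0, 0, 0], [0, 0, 0], [0, 0, 0]]

Q is strictly triangular, hence nilpotent: Q^3 = 0, so Q^6 = 0.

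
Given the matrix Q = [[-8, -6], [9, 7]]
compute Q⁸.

tr Q = -1 and det Q = -2, so the characteristic polynomial is λ² − (-1)λ + (-2) with roots 1 and -2.
Eigenvectors give P = [[-2, -1], [3, 1]] with P⁻¹ = [[1, 1], [-3, -2]], and Q = P·diag(1, -2)·P⁻¹.
Then Q⁸ = P·diag(1, 256)·P⁻¹ = [[-2, -256], [3, 256]] · [[1, 1], [-3, -2]] = [[766, 510], [-765, -509]].

[[766, 510], [-765, -509]]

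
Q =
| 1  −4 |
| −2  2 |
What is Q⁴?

[[153, −252], [−126, 216]]

Q² = [[9, −12], [−6, 12]]
Q³ = [[33, −60], [−30, 48]]
Q⁴ = [[153, −252], [−126, 216]]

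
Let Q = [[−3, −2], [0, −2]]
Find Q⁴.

Q² = [[9, 10], [0, 4]]
Q³ = [[−27, −38], [0, −8]]
Q⁴ = [[81, 130], [0, 16]]

[[81, 130], [0, 16]]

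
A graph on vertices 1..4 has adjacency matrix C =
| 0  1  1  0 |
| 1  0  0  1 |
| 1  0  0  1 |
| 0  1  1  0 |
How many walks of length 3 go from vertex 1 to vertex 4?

0

The number of length-3 walks from vertex 1 to vertex 4 is entry (1,4) of C^3, where C is the adjacency matrix.
C^2 = [[2, 0, 0, 2], [0, 2, 2, 0], [0, 2, 2, 0], [2, 0, 0, 2]]
C^3 = [[0, 4, 4, 0], [4, 0, 0, 4], [4, 0, 0, 4], [0, 4, 4, 0]]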